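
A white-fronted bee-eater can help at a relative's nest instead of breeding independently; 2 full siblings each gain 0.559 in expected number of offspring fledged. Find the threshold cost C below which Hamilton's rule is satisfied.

r to a full sibling = 0.5 (full sibs share both parents — two paths of length 2: r = 2·(1/2)^2 = 1/2).
Hamilton's rule: n·r·B > C, so the trait is favored while C < n·r·B = 2·0.5·0.559 = 0.559.

0.559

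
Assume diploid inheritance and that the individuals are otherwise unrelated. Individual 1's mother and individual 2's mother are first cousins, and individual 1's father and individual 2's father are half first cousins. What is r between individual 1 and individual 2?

0.046875

Independent pedigree routes through distinct common ancestors add.
Individual 1 and individual 2 are related in two ways: second cousins through their mothers (r = 1/32) and half second cousins through their fathers (r = 1/64).
r = 1/32 + 1/64 = 0.046875.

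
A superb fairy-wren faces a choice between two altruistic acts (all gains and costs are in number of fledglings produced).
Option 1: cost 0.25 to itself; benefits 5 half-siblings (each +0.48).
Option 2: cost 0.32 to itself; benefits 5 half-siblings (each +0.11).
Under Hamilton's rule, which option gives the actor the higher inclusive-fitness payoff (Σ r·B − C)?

Option 1

Option 1: r to a half-sibling = 0.25.
Option 1: Σ r·B − C = (5·0.25·0.48) − 0.25 = 0.35.
Option 2: r to a half-sibling = 0.25.
Option 2: Σ r·B − C = (5·0.25·0.11) − 0.32 = -0.1825.
Option 1 has the higher net inclusive-fitness payoff.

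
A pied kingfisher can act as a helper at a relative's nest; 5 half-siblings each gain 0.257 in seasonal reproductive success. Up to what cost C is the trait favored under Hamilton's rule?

0.32125

r to a half-sibling = 1/4 (half-sibs share one parent — one path of length 2: r = (1/2)^2 = 1/4).
Hamilton's rule: n·r·B > C, so the trait is favored while C < n·r·B = 5·0.25·0.257 = 0.32125.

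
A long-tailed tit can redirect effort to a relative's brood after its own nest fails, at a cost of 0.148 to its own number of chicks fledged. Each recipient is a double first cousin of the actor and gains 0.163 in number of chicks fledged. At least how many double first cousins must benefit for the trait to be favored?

4

r to a double first cousin = 0.25 (double first cousins share both grandparent pairs — four paths of length 4: r = 4·(1/2)^4 = 1/4).
Hamilton's rule: n·r·B > C  ⇒  n > C/(r·B) = 0.148/(0.25·0.163) = 3.632.
The smallest integer exceeding 3.632 is 4.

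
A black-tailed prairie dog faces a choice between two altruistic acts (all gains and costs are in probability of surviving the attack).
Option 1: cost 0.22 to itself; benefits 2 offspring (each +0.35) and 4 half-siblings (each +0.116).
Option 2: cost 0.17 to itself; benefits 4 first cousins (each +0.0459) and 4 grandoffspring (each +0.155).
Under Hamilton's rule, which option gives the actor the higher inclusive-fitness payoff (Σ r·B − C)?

Option 1: r to an offspring = 0.5.
Option 1: r to a half-sibling = 0.25.
Option 1: Σ r·B − C = (2·0.5·0.35 + 4·0.25·0.116) − 0.22 = 0.246.
Option 2: r to a first cousin = 0.125.
Option 2: r to a grandoffspring = 0.25.
Option 2: Σ r·B − C = (4·0.125·0.0459 + 4·0.25·0.155) − 0.17 = 0.00795.
Option 1 has the higher net inclusive-fitness payoff.

Option 1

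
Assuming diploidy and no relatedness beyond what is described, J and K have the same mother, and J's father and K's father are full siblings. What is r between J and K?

0.375

With two independent routes of shared ancestry, r is the sum of the two contributions.
J and K are related in two ways: half-sibs through their shared mother (r = 1/4) and first cousins through their fathers (r = 1/8).
r = 1/4 + 1/8 = 0.375.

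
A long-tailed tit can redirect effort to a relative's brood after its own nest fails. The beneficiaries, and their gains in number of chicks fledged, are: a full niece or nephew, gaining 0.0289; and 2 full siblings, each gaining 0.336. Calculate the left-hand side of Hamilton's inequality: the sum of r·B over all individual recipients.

r to a full niece or nephew = 0.25 (full aunt/uncle↔niece/nephew: two paths of length 3 through the shared grandparent pair: r = 2·(1/2)^3 = 1/4).
r to a full sibling = 0.5 (full sibs share both parents — two paths of length 2: r = 2·(1/2)^2 = 1/2).
Summing one r·B term per recipient: 1·0.25·0.0289 + 2·0.5·0.336 = 0.343225.

0.343225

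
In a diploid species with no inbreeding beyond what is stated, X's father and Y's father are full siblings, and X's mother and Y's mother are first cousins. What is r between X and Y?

Relatedness sums over independent paths through distinct common ancestors.
X and Y are related in two ways: first cousins through their fathers (r = 1/8) and second cousins through their mothers (r = 1/32).
r = 1/8 + 1/32 = 5/32 = 0.15625.

0.15625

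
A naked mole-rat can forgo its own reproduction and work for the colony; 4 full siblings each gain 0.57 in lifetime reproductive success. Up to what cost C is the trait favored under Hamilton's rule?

r to a full sibling = 0.5 (full sibs share both parents — two paths of length 2: r = 2·(1/2)^2 = 1/2).
Hamilton's rule: n·r·B > C, so the trait is favored while C < n·r·B = 4·0.5·0.57 = 1.14.

1.14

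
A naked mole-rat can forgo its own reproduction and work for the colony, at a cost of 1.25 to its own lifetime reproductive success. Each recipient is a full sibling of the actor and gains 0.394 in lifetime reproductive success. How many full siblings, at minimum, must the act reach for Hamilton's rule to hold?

r to a full sibling = 0.5 (full sibs share both parents — two paths of length 2: r = 2·(1/2)^2 = 1/2).
Hamilton's rule: n·r·B > C  ⇒  n > C/(r·B) = 1.25/(0.5·0.394) = 6.345.
The smallest integer exceeding 6.345 is 7.

7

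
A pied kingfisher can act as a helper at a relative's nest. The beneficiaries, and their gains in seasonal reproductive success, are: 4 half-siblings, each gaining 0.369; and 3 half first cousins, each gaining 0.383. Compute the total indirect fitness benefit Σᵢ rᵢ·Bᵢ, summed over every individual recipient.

r to a half-sibling = 1/4 (half-sibs share one parent — one path of length 2: r = (1/2)^2 = 1/4).
r to a half first cousin = 0.0625 (half first cousins share one grandparent — one path of length 4: r = (1/2)^4 = 1/16).
Summing one r·B term per recipient: 4·0.25·0.369 + 3·0.0625·0.383 = 0.4408125.

0.4408125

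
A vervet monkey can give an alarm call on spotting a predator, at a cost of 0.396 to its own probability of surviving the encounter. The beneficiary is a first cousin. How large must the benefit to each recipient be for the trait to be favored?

3.168

r to a first cousin = 0.125 (first cousins share one grandparent pair — two paths of length 4: r = 2·(1/2)^4 = 1/8).
Hamilton's rule with n recipients of equal r: n·r·B > C, so B > C/(n·r) = 0.396/(1·0.125) = 3.168.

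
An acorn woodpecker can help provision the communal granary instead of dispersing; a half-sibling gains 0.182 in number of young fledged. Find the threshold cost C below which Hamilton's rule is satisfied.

r to a half-sibling = 1/4 (half-sibs share one parent — one path of length 2: r = (1/2)^2 = 1/4).
Hamilton's rule: n·r·B > C, so the trait is favored while C < n·r·B = 1·0.25·0.182 = 0.0455.

0.0455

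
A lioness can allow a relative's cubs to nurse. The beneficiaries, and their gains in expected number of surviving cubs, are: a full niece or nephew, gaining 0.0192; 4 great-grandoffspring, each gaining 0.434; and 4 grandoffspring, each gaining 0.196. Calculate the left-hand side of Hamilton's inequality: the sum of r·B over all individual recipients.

r to a full niece or nephew = 0.25 (full aunt/uncle↔niece/nephew: two paths of length 3 through the shared grandparent pair: r = 2·(1/2)^3 = 1/4).
r to a great-grandoffspring = 1/8 (three parent–offspring links: r = (1/2)^3 = 1/8).
r to a grandoffspring = 0.25 (two parent–offspring links: r = (1/2)^2 = 1/4).
Summing one r·B term per recipient: 1·0.25·0.0192 + 4·0.125·0.434 + 4·0.25·0.196 = 0.4178.

0.4178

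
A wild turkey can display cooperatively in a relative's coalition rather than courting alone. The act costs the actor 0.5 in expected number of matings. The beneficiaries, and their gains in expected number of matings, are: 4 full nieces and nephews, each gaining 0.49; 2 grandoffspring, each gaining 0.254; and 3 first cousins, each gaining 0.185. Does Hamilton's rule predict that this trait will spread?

Hamilton's rule: the trait is favored when the sum of r·B over every recipient exceeds the actor's cost C.
r to a full niece or nephew = 1/4 (full aunt/uncle↔niece/nephew: two paths of length 3 through the shared grandparent pair: r = 2·(1/2)^3 = 1/4).
r to a grandoffspring = 0.25 (two parent–offspring links: r = (1/2)^2 = 1/4).
r to a first cousin = 1/8 (first cousins share one grandparent pair — two paths of length 4: r = 2·(1/2)^4 = 1/8).
Summing one r·B term per recipient: 4·0.25·0.49 + 2·0.25·0.254 + 3·0.125·0.185 = 0.686375.
0.686375 > 0.5: the indirect benefit exceeds the cost.

Yes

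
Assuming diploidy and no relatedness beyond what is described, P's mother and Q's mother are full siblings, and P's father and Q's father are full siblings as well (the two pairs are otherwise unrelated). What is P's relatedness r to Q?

0.25

Wright's path rule: contributions from independent ancestry routes add.
P and Q are related in two ways: first cousins through their mothers (r = 1/8) and first cousins through their fathers (r = 1/8) — i.e. double first cousins.
r = 1/8 + 1/8 = 1/4 = 0.25.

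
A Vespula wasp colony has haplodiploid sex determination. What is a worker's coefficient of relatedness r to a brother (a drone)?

0.25

Her haploid brother carries none of their father's genes and a random half of their mother's genome; that half matches the maternal half of her own genome with probability 1/2: r = 1/2 · 1/2 = 1/4.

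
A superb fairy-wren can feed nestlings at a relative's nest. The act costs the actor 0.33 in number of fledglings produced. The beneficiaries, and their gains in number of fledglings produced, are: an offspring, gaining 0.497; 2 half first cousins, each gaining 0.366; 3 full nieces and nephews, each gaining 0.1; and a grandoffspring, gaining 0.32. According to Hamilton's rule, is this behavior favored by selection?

Hamilton's rule: the trait is favored when the sum of r·B over every recipient exceeds the actor's cost C.
r to an offspring = 1/2 (one parent–offspring link: r = (1/2)^1 = 1/2).
r to a half first cousin = 1/16 (half first cousins share one grandparent — one path of length 4: r = (1/2)^4 = 1/16).
r to a full niece or nephew = 0.25 (full aunt/uncle↔niece/nephew: two paths of length 3 through the shared grandparent pair: r = 2·(1/2)^3 = 1/4).
r to a grandoffspring = 0.25 (two parent–offspring links: r = (1/2)^2 = 1/4).
Summing one r·B term per recipient: 1·0.5·0.497 + 2·0.0625·0.366 + 3·0.25·0.1 + 1·0.25·0.32 = 0.44925.
0.44925 > 0.33: the indirect benefit exceeds the cost.

Yes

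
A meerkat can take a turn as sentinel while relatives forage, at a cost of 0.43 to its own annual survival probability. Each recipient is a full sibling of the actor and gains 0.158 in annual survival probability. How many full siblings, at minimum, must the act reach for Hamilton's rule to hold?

r to a full sibling = 0.5 (full sibs share both parents — two paths of length 2: r = 2·(1/2)^2 = 1/2).
Hamilton's rule: n·r·B > C  ⇒  n > C/(r·B) = 0.43/(0.5·0.158) = 5.443.
The smallest integer exceeding 5.443 is 6.

6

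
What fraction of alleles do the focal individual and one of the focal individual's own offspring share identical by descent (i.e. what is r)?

Each parent–offspring link contributes a factor of 1/2, and independent paths through distinct common ancestors add.
One parent–offspring link: r = (1/2)^1 = 1/2.

0.5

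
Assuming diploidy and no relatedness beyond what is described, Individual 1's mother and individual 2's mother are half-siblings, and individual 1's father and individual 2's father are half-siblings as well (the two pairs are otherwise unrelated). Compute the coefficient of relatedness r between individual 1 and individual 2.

0.125

Independent pedigree routes through distinct common ancestors add.
Individual 1 and individual 2 are related in two ways: half first cousins through their mothers (r = 1/16) and half first cousins through their fathers (r = 1/16).
r = 1/16 + 1/16 = 1/8 = 0.125.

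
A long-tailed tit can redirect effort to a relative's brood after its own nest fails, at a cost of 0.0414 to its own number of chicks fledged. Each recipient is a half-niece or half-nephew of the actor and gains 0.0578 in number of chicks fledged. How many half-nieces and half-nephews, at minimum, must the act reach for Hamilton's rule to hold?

6

r to a half-niece or half-nephew = 1/8 (half-aunt/uncle↔niece/nephew: one path of length 3: r = (1/2)^3 = 1/8).
Hamilton's rule: n·r·B > C  ⇒  n > C/(r·B) = 0.0414/(0.125·0.0578) = 5.73.
The smallest integer exceeding 5.73 is 6.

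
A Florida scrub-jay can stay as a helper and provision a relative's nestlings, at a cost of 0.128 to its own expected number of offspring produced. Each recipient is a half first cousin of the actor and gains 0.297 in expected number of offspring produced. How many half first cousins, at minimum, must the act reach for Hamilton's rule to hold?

r to a half first cousin = 1/16 (half first cousins share one grandparent — one path of length 4: r = (1/2)^4 = 1/16).
Hamilton's rule: n·r·B > C  ⇒  n > C/(r·B) = 0.128/(0.0625·0.297) = 6.896.
The smallest integer exceeding 6.896 is 7.

7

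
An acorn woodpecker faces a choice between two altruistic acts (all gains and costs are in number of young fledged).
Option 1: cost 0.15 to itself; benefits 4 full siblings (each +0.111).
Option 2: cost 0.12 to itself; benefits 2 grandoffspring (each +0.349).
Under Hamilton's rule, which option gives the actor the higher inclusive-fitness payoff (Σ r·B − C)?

Option 1

Option 1: r to a full sibling = 0.5.
Option 1: Σ r·B − C = (4·0.5·0.111) − 0.15 = 0.072.
Option 2: r to a grandoffspring = 0.25.
Option 2: Σ r·B − C = (2·0.25·0.349) − 0.12 = 0.0545.
Option 1 has the higher net inclusive-fitness payoff.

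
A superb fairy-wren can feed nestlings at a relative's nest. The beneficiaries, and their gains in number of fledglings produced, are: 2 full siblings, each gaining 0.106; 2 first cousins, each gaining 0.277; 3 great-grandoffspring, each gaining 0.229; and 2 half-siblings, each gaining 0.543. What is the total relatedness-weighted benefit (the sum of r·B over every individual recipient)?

r to a full sibling = 1/2 (full sibs share both parents — two paths of length 2: r = 2·(1/2)^2 = 1/2).
r to a first cousin = 1/8 (first cousins share one grandparent pair — two paths of length 4: r = 2·(1/2)^4 = 1/8).
r to a great-grandoffspring = 1/8 (three parent–offspring links: r = (1/2)^3 = 1/8).
r to a half-sibling = 0.25 (half-sibs share one parent — one path of length 2: r = (1/2)^2 = 1/4).
Summing one r·B term per recipient: 2·0.5·0.106 + 2·0.125·0.277 + 3·0.125·0.229 + 2·0.25·0.543 = 0.532625.

0.532625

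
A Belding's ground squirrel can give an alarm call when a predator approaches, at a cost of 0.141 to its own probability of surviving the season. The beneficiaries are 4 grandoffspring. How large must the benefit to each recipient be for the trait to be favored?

r to a grandoffspring = 0.25 (two parent–offspring links: r = (1/2)^2 = 1/4).
Hamilton's rule with n recipients of equal r: n·r·B > C, so B > C/(n·r) = 0.141/(4·0.25) = 0.141.

0.141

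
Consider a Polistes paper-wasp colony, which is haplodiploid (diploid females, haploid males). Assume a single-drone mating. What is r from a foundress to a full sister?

Haplodiploid full sisters inherit their father's entire haploid genome identically (contributing 1/2) and on average half of their mother's contribution (1/2 · 1/2 = 1/4); r = 1/2 + 1/4 = 3/4.

0.75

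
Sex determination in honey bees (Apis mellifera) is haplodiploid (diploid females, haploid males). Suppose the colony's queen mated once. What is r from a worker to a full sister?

0.75

Haplodiploid full sisters inherit their father's entire haploid genome identically (contributing 1/2) and on average half of their mother's contribution (1/2 · 1/2 = 1/4); r = 1/2 + 1/4 = 3/4.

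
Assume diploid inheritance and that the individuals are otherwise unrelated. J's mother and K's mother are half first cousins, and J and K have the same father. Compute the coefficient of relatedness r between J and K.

Relatedness sums over independent paths through distinct common ancestors.
J and K are related in two ways: half second cousins through their mothers (r = 1/64) and half-sibs through their shared father (r = 1/4).
r = 1/64 + 1/4 = 0.265625.

0.265625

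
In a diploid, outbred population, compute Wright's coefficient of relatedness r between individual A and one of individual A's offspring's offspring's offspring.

Each parent–offspring link contributes a factor of 1/2, and independent paths through distinct common ancestors add.
Three parent–offspring links: r = (1/2)^3 = 1/8.

0.125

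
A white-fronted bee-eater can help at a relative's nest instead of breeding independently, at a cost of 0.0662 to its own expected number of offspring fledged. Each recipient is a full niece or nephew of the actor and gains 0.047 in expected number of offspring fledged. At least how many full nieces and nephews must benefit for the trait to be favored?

6

r to a full niece or nephew = 1/4 (full aunt/uncle↔niece/nephew: two paths of length 3 through the shared grandparent pair: r = 2·(1/2)^3 = 1/4).
Hamilton's rule: n·r·B > C  ⇒  n > C/(r·B) = 0.0662/(0.25·0.047) = 5.634.
The smallest integer exceeding 5.634 is 6.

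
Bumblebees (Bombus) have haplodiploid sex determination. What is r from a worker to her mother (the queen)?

One meiotic link between diploid queen and diploid daughter: r = 1/2.

0.5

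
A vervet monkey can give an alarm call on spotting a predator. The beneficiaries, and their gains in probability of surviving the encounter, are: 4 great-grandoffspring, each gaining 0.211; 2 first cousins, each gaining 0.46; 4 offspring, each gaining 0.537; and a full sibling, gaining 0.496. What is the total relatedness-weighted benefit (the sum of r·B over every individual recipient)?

1.5425

r to a great-grandoffspring = 1/8 (three parent–offspring links: r = (1/2)^3 = 1/8).
r to a first cousin = 1/8 (first cousins share one grandparent pair — two paths of length 4: r = 2·(1/2)^4 = 1/8).
r to an offspring = 0.5 (one parent–offspring link: r = (1/2)^1 = 1/2).
r to a full sibling = 1/2 (full sibs share both parents — two paths of length 2: r = 2·(1/2)^2 = 1/2).
Summing one r·B term per recipient: 4·0.125·0.211 + 2·0.125·0.46 + 4·0.5·0.537 + 1·0.5·0.496 = 1.5425.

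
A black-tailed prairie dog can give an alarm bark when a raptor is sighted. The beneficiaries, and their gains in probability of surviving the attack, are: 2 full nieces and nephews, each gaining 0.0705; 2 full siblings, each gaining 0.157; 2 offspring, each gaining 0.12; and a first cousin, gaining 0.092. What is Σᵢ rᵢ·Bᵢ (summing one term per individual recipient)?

0.32375

r to a full niece or nephew = 0.25 (full aunt/uncle↔niece/nephew: two paths of length 3 through the shared grandparent pair: r = 2·(1/2)^3 = 1/4).
r to a full sibling = 0.5 (full sibs share both parents — two paths of length 2: r = 2·(1/2)^2 = 1/2).
r to an offspring = 0.5 (one parent–offspring link: r = (1/2)^1 = 1/2).
r to a first cousin = 1/8 (first cousins share one grandparent pair — two paths of length 4: r = 2·(1/2)^4 = 1/8).
Summing one r·B term per recipient: 2·0.25·0.0705 + 2·0.5·0.157 + 2·0.5·0.12 + 1·0.125·0.092 = 0.32375.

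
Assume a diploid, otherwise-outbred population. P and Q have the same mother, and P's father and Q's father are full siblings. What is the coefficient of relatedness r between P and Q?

Wright's path rule: contributions from independent ancestry routes add.
P and Q are related in two ways: half-sibs through their shared mother (r = 1/4) and first cousins through their fathers (r = 1/8).
r = 1/4 + 1/8 = 3/8 = 0.375.

0.375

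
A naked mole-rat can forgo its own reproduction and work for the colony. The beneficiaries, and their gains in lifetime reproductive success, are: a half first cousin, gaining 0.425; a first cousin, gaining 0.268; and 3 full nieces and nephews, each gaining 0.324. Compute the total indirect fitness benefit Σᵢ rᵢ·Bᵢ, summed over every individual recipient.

0.3030625

r to a half first cousin = 1/16 (half first cousins share one grandparent — one path of length 4: r = (1/2)^4 = 1/16).
r to a first cousin = 1/8 (first cousins share one grandparent pair — two paths of length 4: r = 2·(1/2)^4 = 1/8).
r to a full niece or nephew = 1/4 (full aunt/uncle↔niece/nephew: two paths of length 3 through the shared grandparent pair: r = 2·(1/2)^3 = 1/4).
Summing one r·B term per recipient: 1·0.0625·0.425 + 1·0.125·0.268 + 3·0.25·0.324 = 0.3030625.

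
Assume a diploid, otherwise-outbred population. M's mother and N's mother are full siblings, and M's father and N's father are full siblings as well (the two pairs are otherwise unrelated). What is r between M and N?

Independent pedigree routes through distinct common ancestors add.
M and N are related in two ways: first cousins through their mothers (r = 1/8) and first cousins through their fathers (r = 1/8) — i.e. double first cousins.
r = 1/8 + 1/8 = 1/4 = 0.25.

0.25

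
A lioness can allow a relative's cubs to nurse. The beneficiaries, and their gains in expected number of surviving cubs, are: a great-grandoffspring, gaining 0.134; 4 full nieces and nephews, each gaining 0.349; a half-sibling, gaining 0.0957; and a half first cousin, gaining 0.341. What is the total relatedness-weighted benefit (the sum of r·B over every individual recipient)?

r to a great-grandoffspring = 1/8 (three parent–offspring links: r = (1/2)^3 = 1/8).
r to a full niece or nephew = 1/4 (full aunt/uncle↔niece/nephew: two paths of length 3 through the shared grandparent pair: r = 2·(1/2)^3 = 1/4).
r to a half-sibling = 0.25 (half-sibs share one parent — one path of length 2: r = (1/2)^2 = 1/4).
r to a half first cousin = 1/16 (half first cousins share one grandparent — one path of length 4: r = (1/2)^4 = 1/16).
Summing one r·B term per recipient: 1·0.125·0.134 + 4·0.25·0.349 + 1·0.25·0.0957 + 1·0.0625·0.341 = 0.4109875.

0.4109875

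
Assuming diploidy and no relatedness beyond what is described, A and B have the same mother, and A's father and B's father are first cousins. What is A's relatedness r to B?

0.28125

With two independent routes of shared ancestry, r is the sum of the two contributions.
A and B are related in two ways: half-sibs through their shared mother (r = 1/4) and second cousins through their fathers (r = 1/32).
r = 1/4 + 1/32 = 9/32 = 0.28125.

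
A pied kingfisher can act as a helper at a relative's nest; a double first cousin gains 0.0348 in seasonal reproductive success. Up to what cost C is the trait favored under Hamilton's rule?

r to a double first cousin = 1/4 (double first cousins share both grandparent pairs — four paths of length 4: r = 4·(1/2)^4 = 1/4).
Hamilton's rule: n·r·B > C, so the trait is favored while C < n·r·B = 1·0.25·0.0348 = 0.0087.

0.0087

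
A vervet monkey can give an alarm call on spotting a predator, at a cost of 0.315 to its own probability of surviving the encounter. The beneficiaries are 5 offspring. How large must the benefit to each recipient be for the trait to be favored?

r to an offspring = 1/2 (one parent–offspring link: r = (1/2)^1 = 1/2).
Hamilton's rule with n recipients of equal r: n·r·B > C, so B > C/(n·r) = 0.315/(5·0.5) = 0.126.

0.126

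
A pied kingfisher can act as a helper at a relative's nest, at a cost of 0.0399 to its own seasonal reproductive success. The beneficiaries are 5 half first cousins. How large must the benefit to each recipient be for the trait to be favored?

0.1277

r to a half first cousin = 1/16 (half first cousins share one grandparent — one path of length 4: r = (1/2)^4 = 1/16).
Hamilton's rule with n recipients of equal r: n·r·B > C, so B > C/(n·r) = 0.0399/(5·0.0625) = 0.1277.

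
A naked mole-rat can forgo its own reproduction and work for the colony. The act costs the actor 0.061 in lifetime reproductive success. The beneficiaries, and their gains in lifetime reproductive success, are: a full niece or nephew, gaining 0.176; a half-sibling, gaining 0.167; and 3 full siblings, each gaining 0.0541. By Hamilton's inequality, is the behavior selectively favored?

Yes

Hamilton's rule: the trait is favored when the sum of r·B over every recipient exceeds the actor's cost C.
r to a full niece or nephew = 1/4 (full aunt/uncle↔niece/nephew: two paths of length 3 through the shared grandparent pair: r = 2·(1/2)^3 = 1/4).
r to a half-sibling = 1/4 (half-sibs share one parent — one path of length 2: r = (1/2)^2 = 1/4).
r to a full sibling = 1/2 (full sibs share both parents — two paths of length 2: r = 2·(1/2)^2 = 1/2).
Summing one r·B term per recipient: 1·0.25·0.176 + 1·0.25·0.167 + 3·0.5·0.0541 = 0.1669.
0.1669 > 0.061: the indirect benefit exceeds the cost.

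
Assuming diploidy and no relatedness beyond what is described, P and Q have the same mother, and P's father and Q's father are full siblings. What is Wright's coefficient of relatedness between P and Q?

0.375

With two independent routes of shared ancestry, r is the sum of the two contributions.
P and Q are related in two ways: half-sibs through their shared mother (r = 1/4) and first cousins through their fathers (r = 1/8).
r = 1/4 + 1/8 = 3/8 = 0.375.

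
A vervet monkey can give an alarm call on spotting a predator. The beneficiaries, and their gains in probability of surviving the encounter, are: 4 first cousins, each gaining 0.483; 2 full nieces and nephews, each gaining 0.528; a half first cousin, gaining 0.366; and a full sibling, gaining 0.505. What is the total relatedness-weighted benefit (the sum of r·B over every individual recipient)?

0.780875

r to a first cousin = 0.125 (first cousins share one grandparent pair — two paths of length 4: r = 2·(1/2)^4 = 1/8).
r to a full niece or nephew = 0.25 (full aunt/uncle↔niece/nephew: two paths of length 3 through the shared grandparent pair: r = 2·(1/2)^3 = 1/4).
r to a half first cousin = 1/16 (half first cousins share one grandparent — one path of length 4: r = (1/2)^4 = 1/16).
r to a full sibling = 1/2 (full sibs share both parents — two paths of length 2: r = 2·(1/2)^2 = 1/2).
Summing one r·B term per recipient: 4·0.125·0.483 + 2·0.25·0.528 + 1·0.0625·0.366 + 1·0.5·0.505 = 0.780875.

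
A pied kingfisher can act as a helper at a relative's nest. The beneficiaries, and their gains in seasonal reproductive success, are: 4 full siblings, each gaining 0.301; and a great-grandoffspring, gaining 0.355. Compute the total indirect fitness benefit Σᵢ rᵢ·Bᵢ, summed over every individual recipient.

0.646375

r to a full sibling = 1/2 (full sibs share both parents — two paths of length 2: r = 2·(1/2)^2 = 1/2).
r to a great-grandoffspring = 1/8 (three parent–offspring links: r = (1/2)^3 = 1/8).
Summing one r·B term per recipient: 4·0.5·0.301 + 1·0.125·0.355 = 0.646375.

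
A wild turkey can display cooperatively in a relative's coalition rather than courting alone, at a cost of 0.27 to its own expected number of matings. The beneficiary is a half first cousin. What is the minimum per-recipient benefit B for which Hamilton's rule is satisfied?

r to a half first cousin = 0.0625 (half first cousins share one grandparent — one path of length 4: r = (1/2)^4 = 1/16).
Hamilton's rule with n recipients of equal r: n·r·B > C, so B > C/(n·r) = 0.27/(1·0.0625) = 4.32.

4.32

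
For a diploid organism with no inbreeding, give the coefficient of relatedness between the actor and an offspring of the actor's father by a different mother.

0.25

Each parent–offspring link contributes a factor of 1/2, and independent paths through distinct common ancestors add.
Half-sibs share one parent — one path of length 2: r = (1/2)^2 = 1/4.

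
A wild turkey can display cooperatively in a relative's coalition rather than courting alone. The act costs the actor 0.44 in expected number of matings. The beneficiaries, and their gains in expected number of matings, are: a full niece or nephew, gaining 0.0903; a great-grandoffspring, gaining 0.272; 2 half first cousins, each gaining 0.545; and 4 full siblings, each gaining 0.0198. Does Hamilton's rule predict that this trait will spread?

No

Hamilton's rule: the trait is favored when the sum of r·B over every recipient exceeds the actor's cost C.
r to a full niece or nephew = 0.25 (full aunt/uncle↔niece/nephew: two paths of length 3 through the shared grandparent pair: r = 2·(1/2)^3 = 1/4).
r to a great-grandoffspring = 1/8 (three parent–offspring links: r = (1/2)^3 = 1/8).
r to a half first cousin = 1/16 (half first cousins share one grandparent — one path of length 4: r = (1/2)^4 = 1/16).
r to a full sibling = 0.5 (full sibs share both parents — two paths of length 2: r = 2·(1/2)^2 = 1/2).
Summing one r·B term per recipient: 1·0.25·0.0903 + 1·0.125·0.272 + 2·0.0625·0.545 + 4·0.5·0.0198 = 0.1643.
0.1643 < 0.44: the indirect benefit is less than the cost.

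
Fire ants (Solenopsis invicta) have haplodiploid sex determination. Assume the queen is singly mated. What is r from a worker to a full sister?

0.75

Haplodiploid full sisters inherit their father's entire haploid genome identically (contributing 1/2) and on average half of their mother's contribution (1/2 · 1/2 = 1/4); r = 1/2 + 1/4 = 3/4.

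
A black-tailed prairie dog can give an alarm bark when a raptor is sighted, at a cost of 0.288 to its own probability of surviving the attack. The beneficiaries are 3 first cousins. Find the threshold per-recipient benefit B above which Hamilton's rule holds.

r to a first cousin = 0.125 (first cousins share one grandparent pair — two paths of length 4: r = 2·(1/2)^4 = 1/8).
Hamilton's rule with n recipients of equal r: n·r·B > C, so B > C/(n·r) = 0.288/(3·0.125) = 0.768.

0.768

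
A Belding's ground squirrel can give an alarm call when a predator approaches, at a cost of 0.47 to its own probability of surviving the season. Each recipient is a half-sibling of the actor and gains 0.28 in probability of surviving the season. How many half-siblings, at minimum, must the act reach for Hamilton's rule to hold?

7

r to a half-sibling = 0.25 (half-sibs share one parent — one path of length 2: r = (1/2)^2 = 1/4).
Hamilton's rule: n·r·B > C  ⇒  n > C/(r·B) = 0.47/(0.25·0.28) = 6.714.
The smallest integer exceeding 6.714 is 7.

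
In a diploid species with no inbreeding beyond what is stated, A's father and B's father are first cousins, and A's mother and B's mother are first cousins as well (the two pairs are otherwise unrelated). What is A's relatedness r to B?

Independent pedigree routes through distinct common ancestors add.
A and B are related in two ways: second cousins through their fathers (r = 1/32) and second cousins through their mothers (r = 1/32).
r = 1/32 + 1/32 = 1/16 = 0.0625.

0.0625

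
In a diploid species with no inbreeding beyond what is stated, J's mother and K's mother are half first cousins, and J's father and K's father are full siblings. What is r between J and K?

0.140625

With two independent routes of shared ancestry, r is the sum of the two contributions.
J and K are related in two ways: half second cousins through their mothers (r = 1/64) and first cousins through their fathers (r = 1/8).
r = 1/64 + 1/8 = 9/64 = 0.140625.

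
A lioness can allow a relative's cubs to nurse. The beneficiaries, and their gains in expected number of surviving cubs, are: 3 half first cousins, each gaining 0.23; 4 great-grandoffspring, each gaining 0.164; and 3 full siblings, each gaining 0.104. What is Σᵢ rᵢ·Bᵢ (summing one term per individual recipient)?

0.281125

r to a half first cousin = 0.0625 (half first cousins share one grandparent — one path of length 4: r = (1/2)^4 = 1/16).
r to a great-grandoffspring = 0.125 (three parent–offspring links: r = (1/2)^3 = 1/8).
r to a full sibling = 1/2 (full sibs share both parents — two paths of length 2: r = 2·(1/2)^2 = 1/2).
Summing one r·B term per recipient: 3·0.0625·0.23 + 4·0.125·0.164 + 3·0.5·0.104 = 0.281125.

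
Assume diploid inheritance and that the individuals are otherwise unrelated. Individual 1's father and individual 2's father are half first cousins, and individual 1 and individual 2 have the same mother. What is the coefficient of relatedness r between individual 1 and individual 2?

0.265625

Wright's path rule: contributions from independent ancestry routes add.
Individual 1 and individual 2 are related in two ways: half second cousins through their fathers (r = 1/64) and half-sibs through their shared mother (r = 1/4).
r = 1/64 + 1/4 = 17/64 = 0.265625.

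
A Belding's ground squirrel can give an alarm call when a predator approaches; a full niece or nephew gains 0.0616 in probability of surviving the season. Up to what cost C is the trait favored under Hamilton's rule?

r to a full niece or nephew = 1/4 (full aunt/uncle↔niece/nephew: two paths of length 3 through the shared grandparent pair: r = 2·(1/2)^3 = 1/4).
Hamilton's rule: n·r·B > C, so the trait is favored while C < n·r·B = 1·0.25·0.0616 = 0.0154.

0.0154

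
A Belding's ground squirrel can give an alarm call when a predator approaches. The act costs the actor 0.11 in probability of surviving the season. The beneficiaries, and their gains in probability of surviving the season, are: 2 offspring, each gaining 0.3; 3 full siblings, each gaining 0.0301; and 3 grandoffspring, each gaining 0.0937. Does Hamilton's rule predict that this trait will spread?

Yes

Hamilton's rule: the trait is favored when the sum of r·B over every recipient exceeds the actor's cost C.
r to an offspring = 1/2 (one parent–offspring link: r = (1/2)^1 = 1/2).
r to a full sibling = 1/2 (full sibs share both parents — two paths of length 2: r = 2·(1/2)^2 = 1/2).
r to a grandoffspring = 1/4 (two parent–offspring links: r = (1/2)^2 = 1/4).
Summing one r·B term per recipient: 2·0.5·0.3 + 3·0.5·0.0301 + 3·0.25·0.0937 = 0.415425.
0.415425 > 0.11: the indirect benefit exceeds the cost.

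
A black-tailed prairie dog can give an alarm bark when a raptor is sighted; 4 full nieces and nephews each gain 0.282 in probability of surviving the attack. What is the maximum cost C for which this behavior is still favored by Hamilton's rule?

0.282

r to a full niece or nephew = 0.25 (full aunt/uncle↔niece/nephew: two paths of length 3 through the shared grandparent pair: r = 2·(1/2)^3 = 1/4).
Hamilton's rule: n·r·B > C, so the trait is favored while C < n·r·B = 4·0.25·0.282 = 0.282.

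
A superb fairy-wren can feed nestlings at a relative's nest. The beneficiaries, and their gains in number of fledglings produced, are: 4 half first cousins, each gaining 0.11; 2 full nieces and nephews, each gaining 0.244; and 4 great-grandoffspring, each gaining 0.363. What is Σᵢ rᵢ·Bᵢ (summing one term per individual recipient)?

r to a half first cousin = 0.0625 (half first cousins share one grandparent — one path of length 4: r = (1/2)^4 = 1/16).
r to a full niece or nephew = 0.25 (full aunt/uncle↔niece/nephew: two paths of length 3 through the shared grandparent pair: r = 2·(1/2)^3 = 1/4).
r to a great-grandoffspring = 0.125 (three parent–offspring links: r = (1/2)^3 = 1/8).
Summing one r·B term per recipient: 4·0.0625·0.11 + 2·0.25·0.244 + 4·0.125·0.363 = 0.331.

0.331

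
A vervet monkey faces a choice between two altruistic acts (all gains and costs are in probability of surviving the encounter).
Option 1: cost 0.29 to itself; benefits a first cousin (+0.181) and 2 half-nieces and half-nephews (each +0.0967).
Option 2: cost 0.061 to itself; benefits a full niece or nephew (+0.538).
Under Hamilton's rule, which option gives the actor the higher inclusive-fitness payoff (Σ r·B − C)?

Option 1: r to a first cousin = 0.125.
Option 1: r to a half-niece or half-nephew = 0.125.
Option 1: Σ r·B − C = (1·0.125·0.181 + 2·0.125·0.0967) − 0.29 = -0.2432.
Option 2: r to a full niece or nephew = 0.25.
Option 2: Σ r·B − C = (1·0.25·0.538) − 0.061 = 0.0735.
Option 2 has the higher net inclusive-fitness payoff.

Option 2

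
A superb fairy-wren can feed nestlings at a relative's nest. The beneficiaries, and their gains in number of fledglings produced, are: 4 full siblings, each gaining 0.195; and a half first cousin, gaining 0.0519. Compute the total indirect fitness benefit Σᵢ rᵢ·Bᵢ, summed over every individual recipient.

0.39324375

r to a full sibling = 0.5 (full sibs share both parents — two paths of length 2: r = 2·(1/2)^2 = 1/2).
r to a half first cousin = 0.0625 (half first cousins share one grandparent — one path of length 4: r = (1/2)^4 = 1/16).
Summing one r·B term per recipient: 4·0.5·0.195 + 1·0.0625·0.0519 = 0.39324375.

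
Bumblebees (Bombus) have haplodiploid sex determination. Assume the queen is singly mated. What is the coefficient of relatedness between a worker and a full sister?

0.75

Haplodiploid full sisters inherit their father's entire haploid genome identically (contributing 1/2) and on average half of their mother's contribution (1/2 · 1/2 = 1/4); r = 1/2 + 1/4 = 3/4.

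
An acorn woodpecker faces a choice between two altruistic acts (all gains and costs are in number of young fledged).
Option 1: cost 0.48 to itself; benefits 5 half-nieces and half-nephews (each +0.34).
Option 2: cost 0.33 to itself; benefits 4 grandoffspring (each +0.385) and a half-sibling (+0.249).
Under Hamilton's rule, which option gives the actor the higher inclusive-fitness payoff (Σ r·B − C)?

Option 2

Option 1: r to a half-niece or half-nephew = 0.125.
Option 1: Σ r·B − C = (5·0.125·0.34) − 0.48 = -0.2675.
Option 2: r to a grandoffspring = 0.25.
Option 2: r to a half-sibling = 0.25.
Option 2: Σ r·B − C = (4·0.25·0.385 + 1·0.25·0.249) − 0.33 = 0.11725.
Option 2 has the higher net inclusive-fitness payoff.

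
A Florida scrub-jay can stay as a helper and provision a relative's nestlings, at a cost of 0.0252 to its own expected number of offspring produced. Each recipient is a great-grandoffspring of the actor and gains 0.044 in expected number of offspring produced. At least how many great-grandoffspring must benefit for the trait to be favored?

r to a great-grandoffspring = 0.125 (three parent–offspring links: r = (1/2)^3 = 1/8).
Hamilton's rule: n·r·B > C  ⇒  n > C/(r·B) = 0.0252/(0.125·0.044) = 4.582.
The smallest integer exceeding 4.582 is 5.

5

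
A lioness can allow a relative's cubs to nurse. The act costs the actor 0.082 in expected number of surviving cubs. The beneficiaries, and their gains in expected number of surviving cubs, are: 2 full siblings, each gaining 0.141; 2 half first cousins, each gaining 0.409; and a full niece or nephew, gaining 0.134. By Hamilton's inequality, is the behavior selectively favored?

Hamilton's rule: the trait is favored when the sum of r·B over every recipient exceeds the actor's cost C.
r to a full sibling = 0.5 (full sibs share both parents — two paths of length 2: r = 2·(1/2)^2 = 1/2).
r to a half first cousin = 0.0625 (half first cousins share one grandparent — one path of length 4: r = (1/2)^4 = 1/16).
r to a full niece or nephew = 1/4 (full aunt/uncle↔niece/nephew: two paths of length 3 through the shared grandparent pair: r = 2·(1/2)^3 = 1/4).
Summing one r·B term per recipient: 2·0.5·0.141 + 2·0.0625·0.409 + 1·0.25·0.134 = 0.225625.
0.225625 > 0.082: the indirect benefit exceeds the cost.

Yes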